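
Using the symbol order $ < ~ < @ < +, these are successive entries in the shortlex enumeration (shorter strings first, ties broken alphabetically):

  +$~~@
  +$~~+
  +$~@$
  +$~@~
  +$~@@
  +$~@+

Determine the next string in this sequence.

The successor of +$~@+ increments the rightmost position that isn't already + and resets every position after it to $.

+$~+$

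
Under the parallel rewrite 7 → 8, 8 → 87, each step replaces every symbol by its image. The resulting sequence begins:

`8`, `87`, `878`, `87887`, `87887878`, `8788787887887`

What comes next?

878878788788787887878

Applying the rule to each of the 13 symbols of 8788787887887 gives the pieces 87 8 87 87 8 87 8 87 87 8 87 87 8, which concatenate to the answer.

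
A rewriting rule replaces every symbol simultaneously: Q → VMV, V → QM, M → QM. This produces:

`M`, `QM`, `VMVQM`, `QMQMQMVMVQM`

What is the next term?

Expanding QMQMQMVMVQM: Q→VMV, M→QM, Q→VMV, M→QM, Q→VMV, M→QM, V→QM, M→QM, V→QM, Q→VMV, M→QM. Concatenated: VMV QM VMV QM VMV QM QM QM QM VMV QM.

VMVQMVMVQMVMVQMQMQMQMVMVQM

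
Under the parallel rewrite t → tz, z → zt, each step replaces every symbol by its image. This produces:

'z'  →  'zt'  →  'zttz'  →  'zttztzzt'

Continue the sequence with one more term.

zttztzzttzztzttz

Rewriting each symbol of zttztzzt: z→zt, t→tz, t→tz, z→zt, t→tz, z→zt, z→zt, t→tz, which concatenates to zt tz tz zt tz zt zt tz.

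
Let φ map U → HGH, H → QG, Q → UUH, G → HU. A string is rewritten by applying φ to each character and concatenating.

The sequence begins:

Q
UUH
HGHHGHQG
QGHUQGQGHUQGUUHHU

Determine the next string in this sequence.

UUHHUQGHGHUUHHUUUHHUQGHGHUUHHUHGHHGHQGQGHGH

φ(QGHUQGQGHUQGUUHHU) expands symbol-by-symbol to UUH HU QG HGH UUH HU UUH HU QG HGH UUH HU HGH HGH QG QG HGH; joining the 17 pieces gives the next term.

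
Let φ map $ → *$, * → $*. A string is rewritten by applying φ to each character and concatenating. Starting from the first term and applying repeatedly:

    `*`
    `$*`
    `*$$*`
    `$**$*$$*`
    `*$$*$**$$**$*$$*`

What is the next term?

$**$*$$**$$*$**$*$$*$**$$**$*$$*

φ(*$$*$**$$**$*$$*) expands symbol-by-symbol to $* *$ *$ $* *$ $* $* *$ *$ $* $* *$ $* *$ *$ $*; joining the 16 pieces gives the next term.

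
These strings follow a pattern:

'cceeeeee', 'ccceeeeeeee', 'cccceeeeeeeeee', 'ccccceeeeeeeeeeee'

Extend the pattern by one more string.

cccccceeeeeeeeeeeeee

Each string has the form c^{n-1} e^{2n}, where the shown terms are n = 3, 4, 5, 6.
Setting n = 7 gives 6, 14 characters in each block.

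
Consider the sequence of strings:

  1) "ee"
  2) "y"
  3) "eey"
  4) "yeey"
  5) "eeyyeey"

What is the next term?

yeeyeeyyeey

From term 3 onward, concatenate the second-to-last term with the last: ee·y = eey, y·eey = yeey, …
So term 6 is yeey·eeyyeey.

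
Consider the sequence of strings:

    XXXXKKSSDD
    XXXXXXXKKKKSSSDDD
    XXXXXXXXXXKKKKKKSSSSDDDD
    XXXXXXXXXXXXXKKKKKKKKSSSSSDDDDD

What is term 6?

The n-th term is 3n+1 X's then 2n K's then n+1 S's then n+1 D's (n = 1, 2, …).
At n = 6 the blocks have lengths 19, 12, 7, 7.

XXXXXXXXXXXXXXXXXXXKKKKKKKKKKKKSSSSSSSDDDDDDD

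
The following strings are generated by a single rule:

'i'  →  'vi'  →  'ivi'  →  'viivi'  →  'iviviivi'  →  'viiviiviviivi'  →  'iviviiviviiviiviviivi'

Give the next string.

viiviiviviiviiviviiviviiviiviviivi

From term 3 onward, concatenate the second-to-last term with the last: i·vi = ivi, vi·ivi = viivi, …
Continuing: viiviiviviivi · iviviiviviiviiviviivi gives term 8.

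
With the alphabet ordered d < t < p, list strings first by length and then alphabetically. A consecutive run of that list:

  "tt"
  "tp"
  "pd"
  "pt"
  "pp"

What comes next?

ddd

pp is the last string of length 2, so the next is the first of length 3: d repeated 3 times.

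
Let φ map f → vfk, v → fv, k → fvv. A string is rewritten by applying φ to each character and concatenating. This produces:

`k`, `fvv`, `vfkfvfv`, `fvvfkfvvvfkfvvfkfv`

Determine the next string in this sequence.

Applying the rule to each of the 18 symbols of fvvfkfvvvfkfvvfkfv gives the pieces vfk fv fv vfk fvv vfk fv fv fv vfk fvv vfk fv fv vfk fvv vfk fv, which concatenate to the answer.

vfkfvfvvfkfvvvfkfvfvfvvfkfvvvfkfvfvvfkfvvvfkfv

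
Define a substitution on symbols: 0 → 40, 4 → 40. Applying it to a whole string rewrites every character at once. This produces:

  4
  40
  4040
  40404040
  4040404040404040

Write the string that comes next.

Rewriting the 16 symbols of 4040404040404040 one by one yields 40 40 40 40 40 40 40 40 40 40 40 40 40 40 40 40; concatenated:

40404040404040404040404040404040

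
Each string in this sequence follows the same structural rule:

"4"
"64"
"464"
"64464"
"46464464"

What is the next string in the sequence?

This is a Fibonacci-style word recurrence s(k) = s(k−2)·s(k−1): e.g. 4·64 = 464.
The next term joins 64464 and 46464464.

6446446464464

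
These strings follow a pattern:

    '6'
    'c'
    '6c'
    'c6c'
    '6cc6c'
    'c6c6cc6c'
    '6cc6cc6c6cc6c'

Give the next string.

Each term (from the third on) is the two preceding terms concatenated in order: term 3 = 6·c = 6c.
Continuing: c6c6cc6c · 6cc6cc6c6cc6c gives term 8.

c6c6cc6c6cc6cc6c6cc6c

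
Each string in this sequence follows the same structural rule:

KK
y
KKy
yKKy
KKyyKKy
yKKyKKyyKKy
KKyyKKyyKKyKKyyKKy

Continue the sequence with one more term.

yKKyKKyyKKyKKyyKKyyKKyKKyyKKy

Each term (from the third on) is the two preceding terms concatenated in order: term 3 = KK·y = KKy.
Continuing: yKKyKKyyKKy · KKyyKKyyKKyKKyyKKy gives term 8.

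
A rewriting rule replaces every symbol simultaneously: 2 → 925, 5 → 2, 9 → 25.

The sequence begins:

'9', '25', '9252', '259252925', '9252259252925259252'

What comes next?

25925292592522592529252592529252259252925

φ(9252259252925259252) expands symbol-by-symbol to 25 925 2 925 925 2 25 925 2 925 25 925 2 925 2 25 925 2 925; joining the 19 pieces gives the next term.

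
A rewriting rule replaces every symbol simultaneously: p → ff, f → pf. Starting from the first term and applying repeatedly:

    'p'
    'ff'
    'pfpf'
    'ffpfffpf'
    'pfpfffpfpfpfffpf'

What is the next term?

ffpfffpfpfpfffpfffpfffpfpfpfffpf

Applying the rule to each of the 16 symbols of pfpfffpfpfpfffpf gives the pieces ff pf ff pf pf pf ff pf ff pf ff pf pf pf ff pf, which concatenate to the answer.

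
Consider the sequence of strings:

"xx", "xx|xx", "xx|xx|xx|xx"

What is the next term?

xx|xx|xx|xx|xx|xx|xx|xx

Every step duplicates the string with '|' between the halves.
So the next term is two copies of xx|xx|xx|xx with '|' between the halves.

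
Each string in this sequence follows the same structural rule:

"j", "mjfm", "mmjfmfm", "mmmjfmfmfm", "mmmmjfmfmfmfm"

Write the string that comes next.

Every step adds m to the front and fm to the end of the previous string.
One more step from mmmmjfmfmfmfm gives the answer.

mmmmmjfmfmfmfmfm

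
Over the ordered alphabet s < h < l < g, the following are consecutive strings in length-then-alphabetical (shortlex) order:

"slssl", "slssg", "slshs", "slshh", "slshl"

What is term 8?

slslh

Stepping forward 3 times from slshl: slshl → slshg → slsls, then the target.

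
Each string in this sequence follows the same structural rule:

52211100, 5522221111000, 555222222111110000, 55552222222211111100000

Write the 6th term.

The n-th term is n 5's then 2n 2's then n+2 1's then n+1 0's (n = 1, 2, …).
Setting n = 6 gives 6, 12, 8, 7 characters in each block.

555555222222222222111111110000000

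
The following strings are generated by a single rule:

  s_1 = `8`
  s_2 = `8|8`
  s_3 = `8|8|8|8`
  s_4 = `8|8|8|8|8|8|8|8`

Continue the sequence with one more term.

Each string is two copies of the previous one joined by '|'.
So the next term is two copies of 8|8|8|8|8|8|8|8 with '|' between the halves.

8|8|8|8|8|8|8|8|8|8|8|8|8|8|8|8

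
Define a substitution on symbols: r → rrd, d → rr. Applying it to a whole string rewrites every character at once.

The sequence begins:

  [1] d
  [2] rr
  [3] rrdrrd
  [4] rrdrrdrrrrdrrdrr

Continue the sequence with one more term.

Replace each of the 16 characters of rrdrrdrrrrdrrdrr in place — rrd rrd rr rrd rrd rr rrd rrd rrd rrd rr rrd rrd rr rrd rrd — and concatenate.

rrdrrdrrrrdrrdrrrrdrrdrrdrrdrrrrdrrdrrrrdrrd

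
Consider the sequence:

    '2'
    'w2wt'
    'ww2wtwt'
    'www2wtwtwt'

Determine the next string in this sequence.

s(k+1) = w·s(k)·wt, so each term gains w as a prefix and wt as a suffix.
Applying this once more to www2wtwtwt:

wwww2wtwtwtwt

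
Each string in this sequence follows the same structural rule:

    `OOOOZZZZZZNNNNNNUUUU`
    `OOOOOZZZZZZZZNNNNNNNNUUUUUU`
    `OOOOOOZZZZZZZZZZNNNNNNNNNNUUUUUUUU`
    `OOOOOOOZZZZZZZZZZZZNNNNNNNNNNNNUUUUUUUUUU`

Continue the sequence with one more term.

OOOOOOOOZZZZZZZZZZZZZZNNNNNNNNNNNNNNUUUUUUUUUUUU

Each string has the form O^{n+2} Z^{2n+2} N^{2n+2} U^{2n}, where the shown terms are n = 2, 3, 4, 5.
Setting n = 6 gives 8, 14, 14, 12 characters in each block.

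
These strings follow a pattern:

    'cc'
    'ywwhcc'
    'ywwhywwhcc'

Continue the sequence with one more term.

Each term is the previous one with ywwh prepended.
Applying this once more to ywwhywwhcc:

ywwhywwhywwhcc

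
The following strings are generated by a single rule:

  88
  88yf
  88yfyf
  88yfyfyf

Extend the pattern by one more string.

88yfyfyfyf

Every step adds yf to the end: s(k+1) = s(k)·yf.
One more step from 88yfyfyf gives the answer.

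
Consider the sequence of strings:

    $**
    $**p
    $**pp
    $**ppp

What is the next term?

Each term is the previous one with p appended.
So the next term is $**ppp·p.

$**pppp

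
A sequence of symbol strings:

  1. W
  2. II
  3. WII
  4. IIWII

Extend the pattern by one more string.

WIIIIWII

Each term (from the third on) is the two preceding terms concatenated in order: term 3 = W·II = WII.
Continuing: WII · IIWII gives term 5.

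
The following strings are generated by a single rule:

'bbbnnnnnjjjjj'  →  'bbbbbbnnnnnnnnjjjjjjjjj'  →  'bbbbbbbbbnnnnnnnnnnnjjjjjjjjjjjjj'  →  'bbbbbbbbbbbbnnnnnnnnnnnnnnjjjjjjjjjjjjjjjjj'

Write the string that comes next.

bbbbbbbbbbbbbbbnnnnnnnnnnnnnnnnnjjjjjjjjjjjjjjjjjjjjj

Term n consists of 3n b's, followed by 3n+2 n's, followed by 4n+1 j's (n = 1, 2, …).
At n = 5 the blocks have lengths 15, 17, 21.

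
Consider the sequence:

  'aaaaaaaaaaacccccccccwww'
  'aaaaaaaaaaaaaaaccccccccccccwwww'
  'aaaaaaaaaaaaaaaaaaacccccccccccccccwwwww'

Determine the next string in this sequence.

aaaaaaaaaaaaaaaaaaaaaaaccccccccccccccccccwwwwww

Term n consists of 4n-1 a's, followed by 3n c's, followed by n w's, where the shown terms are n = 3, 4, 5.
Setting n = 6 gives 23, 18, 6 characters in each block.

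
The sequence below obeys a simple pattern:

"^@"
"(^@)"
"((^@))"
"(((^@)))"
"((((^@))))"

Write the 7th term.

((((((^@))))))

Every step adds ( to the front and ) to the end of the previous string.
From ((((^@)))), 2 further steps: ((((^@)))) → (((((^@))))) → (answer).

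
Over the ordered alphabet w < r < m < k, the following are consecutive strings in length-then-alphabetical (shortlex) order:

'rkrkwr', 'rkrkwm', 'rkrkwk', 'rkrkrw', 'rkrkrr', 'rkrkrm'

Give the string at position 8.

Advancing 2 positions from rkrkrm through rkrkrm → rkrkrk reaches term 8.

rkrkmw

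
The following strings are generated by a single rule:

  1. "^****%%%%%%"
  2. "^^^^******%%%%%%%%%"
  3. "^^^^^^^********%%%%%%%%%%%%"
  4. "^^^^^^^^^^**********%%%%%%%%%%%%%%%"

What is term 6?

^^^^^^^^^^^^^^^^**************%%%%%%%%%%%%%%%%%%%%%

The n-th term is 3n-2 ^'s then 2n+2 *'s then 3n+3 %'s (n = 1, 2, …).
For term 6, n = 6, so the run lengths are 16, 14, 21.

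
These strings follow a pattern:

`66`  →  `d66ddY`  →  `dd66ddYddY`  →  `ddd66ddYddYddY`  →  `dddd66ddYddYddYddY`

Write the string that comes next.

ddddd66ddYddYddYddYddY

s(k+1) = d·s(k)·ddY, so each term gains d as a prefix and ddY as a suffix.
One more step from dddd66ddYddYddYddY gives the answer.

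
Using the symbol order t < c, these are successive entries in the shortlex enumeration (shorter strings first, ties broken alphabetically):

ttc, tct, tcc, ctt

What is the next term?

ctc

Treat ctt as a base-2 numeral over the given alphabet and add one, carrying through any trailing c's.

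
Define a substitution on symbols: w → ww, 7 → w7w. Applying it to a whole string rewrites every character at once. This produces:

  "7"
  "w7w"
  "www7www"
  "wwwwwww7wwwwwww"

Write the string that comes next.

Rewriting the 15 symbols of wwwwwww7wwwwwww one by one yields ww ww ww ww ww ww ww w7w ww ww ww ww ww ww ww; concatenated:

wwwwwwwwwwwwwww7wwwwwwwwwwwwwww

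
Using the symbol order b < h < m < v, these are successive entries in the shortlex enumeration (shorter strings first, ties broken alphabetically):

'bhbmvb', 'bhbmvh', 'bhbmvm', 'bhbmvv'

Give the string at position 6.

Stepping forward 2 times from bhbmvv: bhbmvv → bhbvbb, then the target.

bhbvbh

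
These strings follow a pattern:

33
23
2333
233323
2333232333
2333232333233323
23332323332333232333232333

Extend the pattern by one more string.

From term 3 onward, concatenate the last term with the second-to-last: 23·33 = 2333, 2333·23 = 233323, …
The next term joins 23332323332333232333232333 and 2333232333233323.

233323233323332323332323332333232333233323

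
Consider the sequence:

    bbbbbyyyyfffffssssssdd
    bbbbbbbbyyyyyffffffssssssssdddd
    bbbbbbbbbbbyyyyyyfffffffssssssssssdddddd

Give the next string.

The n-th term is 3n-1 b's then n+2 y's then n+3 f's then 2n+2 s's then 2n-2 d's, where the shown terms are n = 2, 3, 4.
For the next term, n = 5, so the run lengths are 14, 7, 8, 12, 8.

bbbbbbbbbbbbbbyyyyyyyffffffffssssssssssssdddddddd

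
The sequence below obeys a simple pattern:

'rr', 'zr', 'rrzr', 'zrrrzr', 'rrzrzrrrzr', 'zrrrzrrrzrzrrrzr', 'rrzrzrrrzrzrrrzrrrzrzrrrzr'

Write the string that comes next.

This is a Fibonacci-style word recurrence s(k) = s(k−2)·s(k−1): e.g. rr·zr = rrzr.
The next term joins zrrrzrrrzrzrrrzr and rrzrzrrrzrzrrrzrrrzrzrrrzr.

zrrrzrrrzrzrrrzrrrzrzrrrzrzrrrzrrrzrzrrrzr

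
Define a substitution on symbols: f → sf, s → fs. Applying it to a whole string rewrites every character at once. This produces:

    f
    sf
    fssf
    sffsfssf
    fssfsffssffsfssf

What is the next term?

Applying the rule to each of the 16 symbols of fssfsffssffsfssf gives the pieces sf fs fs sf fs sf sf fs fs sf sf fs sf fs fs sf, which concatenate to the answer.

sffsfssffssfsffsfssfsffssffsfssf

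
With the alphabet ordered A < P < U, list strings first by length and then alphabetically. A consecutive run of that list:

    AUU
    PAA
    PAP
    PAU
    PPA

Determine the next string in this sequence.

PPP

Find the rightmost character of PPA below U, bump it to the next letter, and reset everything to its right to A.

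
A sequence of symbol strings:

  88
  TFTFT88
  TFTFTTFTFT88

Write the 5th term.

Each term is the previous one with TFTFT prepended.
From TFTFTTFTFT88, 2 further steps: TFTFTTFTFT88 → TFTFTTFTFTTFTFT88 → (answer).

TFTFTTFTFTTFTFTTFTFT88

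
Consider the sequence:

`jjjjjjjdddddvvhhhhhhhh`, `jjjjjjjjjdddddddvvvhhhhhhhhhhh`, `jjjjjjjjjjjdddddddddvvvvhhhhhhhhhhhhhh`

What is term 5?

jjjjjjjjjjjjjjjdddddddddddddvvvvvvhhhhhhhhhhhhhhhhhhhh

The n-th term is 2n+3 j's then 2n+1 d's then n v's then 3n+2 h's, where the shown terms are n = 2, 3, 4.
At n = 6 the blocks have lengths 15, 13, 6, 20.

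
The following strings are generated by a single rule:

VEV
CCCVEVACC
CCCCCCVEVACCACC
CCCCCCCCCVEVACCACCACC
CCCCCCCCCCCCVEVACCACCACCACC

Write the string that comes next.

CCCCCCCCCCCCCCCVEVACCACCACCACCACC

Each term wraps the previous one in CCC on the left and ACC on the right.
One more step from CCCCCCCCCCCCVEVACCACCACCACC gives the answer.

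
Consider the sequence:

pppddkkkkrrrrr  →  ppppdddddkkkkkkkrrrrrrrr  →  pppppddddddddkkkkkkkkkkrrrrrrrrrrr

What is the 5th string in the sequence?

Reading off run lengths: p runs 3, 4, 5; d runs 2, 5, 8; k runs 4, 7, 10; r runs 5, 8, 11 — each is linear in n (n = 1, 2, …).
For term 5, n = 5, so the run lengths are 7, 14, 16, 17.

pppppppddddddddddddddkkkkkkkkkkkkkkkkrrrrrrrrrrrrrrrrr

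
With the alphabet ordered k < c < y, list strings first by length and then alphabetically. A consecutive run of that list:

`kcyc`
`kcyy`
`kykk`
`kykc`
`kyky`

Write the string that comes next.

The successor of kyky increments the rightmost position that isn't already y and resets every position after it to k.

kyck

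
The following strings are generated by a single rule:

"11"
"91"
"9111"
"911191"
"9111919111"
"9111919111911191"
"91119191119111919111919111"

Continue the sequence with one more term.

911191911191119191119191119111919111911191

Each term (from the third on) is the previous term followed by the one before it: term 3 = 91·11 = 9111.
Continuing: 91119191119111919111919111 · 9111919111911191 gives term 8.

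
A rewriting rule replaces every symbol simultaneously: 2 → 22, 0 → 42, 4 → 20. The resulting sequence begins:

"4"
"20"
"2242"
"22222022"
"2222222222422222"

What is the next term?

Rewriting the 16 symbols of 2222222222422222 one by one yields 22 22 22 22 22 22 22 22 22 22 20 22 22 22 22 22; concatenated:

22222222222222222222202222222222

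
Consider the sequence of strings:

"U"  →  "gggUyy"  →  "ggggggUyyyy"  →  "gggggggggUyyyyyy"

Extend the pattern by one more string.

Every step adds ggg to the front and yy to the end of the previous string.
Applying this once more to gggggggggUyyyyyy:

ggggggggggggUyyyyyyyy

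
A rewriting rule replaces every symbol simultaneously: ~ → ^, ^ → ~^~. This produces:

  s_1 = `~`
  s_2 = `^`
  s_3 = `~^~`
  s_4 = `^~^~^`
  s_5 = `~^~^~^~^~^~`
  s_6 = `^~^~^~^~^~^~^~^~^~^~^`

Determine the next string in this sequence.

φ(^~^~^~^~^~^~^~^~^~^~^) expands symbol-by-symbol to ~^~ ^ ~^~ ^ ~^~ ^ ~^~ ^ ~^~ ^ ~^~ ^ ~^~ ^ ~^~ ^ ~^~ ^ ~^~ ^ ~^~; joining the 21 pieces gives the next term.

~^~^~^~^~^~^~^~^~^~^~^~^~^~^~^~^~^~^~^~^~^~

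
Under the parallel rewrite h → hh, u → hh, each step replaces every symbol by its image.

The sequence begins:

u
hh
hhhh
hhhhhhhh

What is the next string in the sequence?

hhhhhhhhhhhhhhhh

Expanding hhhhhhhh: h→hh, h→hh, h→hh, h→hh, h→hh, h→hh, h→hh, h→hh. Concatenated: hh hh hh hh hh hh hh hh.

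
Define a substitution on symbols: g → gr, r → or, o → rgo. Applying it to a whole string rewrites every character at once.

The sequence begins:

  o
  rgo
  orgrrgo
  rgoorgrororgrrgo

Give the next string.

orgrrgorgoorgrorrgoorrgoorgrororgrrgo

φ(rgoorgrororgrrgo) expands symbol-by-symbol to or gr rgo rgo or gr or rgo or rgo or gr or or gr rgo; joining the 16 pieces gives the next term.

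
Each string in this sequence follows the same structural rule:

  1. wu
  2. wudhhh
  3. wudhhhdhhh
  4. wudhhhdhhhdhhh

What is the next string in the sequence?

Every step adds dhhh to the end: s(k+1) = s(k)·dhhh.
Applying this once more to wudhhhdhhhdhhh:

wudhhhdhhhdhhhdhhh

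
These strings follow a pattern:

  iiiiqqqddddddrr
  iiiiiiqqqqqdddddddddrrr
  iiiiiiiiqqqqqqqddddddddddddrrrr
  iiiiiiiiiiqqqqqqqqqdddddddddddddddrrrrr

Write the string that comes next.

The n-th term is 2n i's then 2n-1 q's then 3n d's then n r's, where the shown terms are n = 2, 3, 4, 5.
At n = 6 the blocks have lengths 12, 11, 18, 6.

iiiiiiiiiiiiqqqqqqqqqqqddddddddddddddddddrrrrrr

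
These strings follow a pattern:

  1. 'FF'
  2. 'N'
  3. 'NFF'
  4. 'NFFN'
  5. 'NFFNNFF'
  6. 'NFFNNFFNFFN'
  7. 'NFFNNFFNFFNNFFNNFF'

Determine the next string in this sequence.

From term 3 onward, concatenate the last term with the second-to-last: N·FF = NFF, NFF·N = NFFN, …
Continuing: NFFNNFFNFFNNFFNNFF · NFFNNFFNFFN gives term 8.

NFFNNFFNFFNNFFNNFFNFFNNFFNFFN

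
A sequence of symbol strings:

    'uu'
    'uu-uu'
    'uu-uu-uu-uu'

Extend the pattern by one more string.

Every step duplicates the string with '-' between the halves.
One more doubling of uu-uu-uu-uu gives the answer.

uu-uu-uu-uu-uu-uu-uu-uu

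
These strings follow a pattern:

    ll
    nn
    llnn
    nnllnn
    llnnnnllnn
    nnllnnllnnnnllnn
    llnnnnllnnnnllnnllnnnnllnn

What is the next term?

nnllnnllnnnnllnnllnnnnllnnnnllnnllnnnnllnn

This is a Fibonacci-style word recurrence s(k) = s(k−2)·s(k−1): e.g. ll·nn = llnn.
So term 8 is nnllnnllnnnnllnn·llnnnnllnnnnllnnllnnnnllnn.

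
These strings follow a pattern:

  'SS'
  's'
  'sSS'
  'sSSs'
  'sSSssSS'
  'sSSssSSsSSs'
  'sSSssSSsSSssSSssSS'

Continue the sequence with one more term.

From term 3 onward, concatenate the last term with the second-to-last: s·SS = sSS, sSS·s = sSSs, …
Continuing: sSSssSSsSSssSSssSS · sSSssSSsSSs gives term 8.

sSSssSSsSSssSSssSSsSSssSSsSSs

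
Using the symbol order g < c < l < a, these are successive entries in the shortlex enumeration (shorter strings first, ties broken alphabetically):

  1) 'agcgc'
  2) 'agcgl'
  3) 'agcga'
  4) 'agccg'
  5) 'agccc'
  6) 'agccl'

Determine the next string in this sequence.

agcca

Treat agccl as a base-4 numeral over the given alphabet and add one, carrying through any trailing a's.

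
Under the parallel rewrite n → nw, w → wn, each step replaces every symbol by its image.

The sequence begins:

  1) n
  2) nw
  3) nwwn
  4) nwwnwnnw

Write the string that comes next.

nwwnwnnwwnnwnwwn

Rewriting each symbol of nwwnwnnw: n→nw, w→wn, w→wn, n→nw, w→wn, n→nw, n→nw, w→wn, which concatenates to nw wn wn nw wn nw nw wn.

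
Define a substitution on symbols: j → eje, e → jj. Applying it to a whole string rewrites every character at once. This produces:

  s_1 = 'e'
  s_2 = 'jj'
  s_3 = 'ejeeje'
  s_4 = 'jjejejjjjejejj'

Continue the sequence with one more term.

Replace each of the 14 characters of jjejejjjjejejj in place — eje eje jj eje jj eje eje eje eje jj eje jj eje eje — and concatenate.

ejeejejjejejjejeejeejeejejjejejjejeeje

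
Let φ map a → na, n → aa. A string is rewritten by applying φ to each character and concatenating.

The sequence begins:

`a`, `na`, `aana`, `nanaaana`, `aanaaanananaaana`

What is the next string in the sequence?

nanaaanananaaanaaanaaanananaaana

Replace each of the 16 characters of aanaaanananaaana in place — na na aa na na na aa na aa na aa na na na aa na — and concatenate.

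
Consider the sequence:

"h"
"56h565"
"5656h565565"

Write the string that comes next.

Each term wraps the previous one in 56 on the left and 565 on the right.
Applying this once more to 5656h565565:

565656h565565565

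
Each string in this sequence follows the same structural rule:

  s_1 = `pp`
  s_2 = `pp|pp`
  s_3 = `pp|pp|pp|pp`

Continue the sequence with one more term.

pp|pp|pp|pp|pp|pp|pp|pp

Each string is two copies of the previous one joined by '|'.
One more doubling of pp|pp|pp|pp gives the answer.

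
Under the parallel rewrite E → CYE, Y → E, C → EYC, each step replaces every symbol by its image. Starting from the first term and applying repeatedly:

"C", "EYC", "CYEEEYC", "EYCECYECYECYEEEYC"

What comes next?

Applying the rule to each of the 17 symbols of EYCECYECYECYEEEYC gives the pieces CYE E EYC CYE EYC E CYE EYC E CYE EYC E CYE CYE CYE E EYC, which concatenate to the answer.

CYEEEYCCYEEYCECYEEYCECYEEYCECYECYECYEEEYC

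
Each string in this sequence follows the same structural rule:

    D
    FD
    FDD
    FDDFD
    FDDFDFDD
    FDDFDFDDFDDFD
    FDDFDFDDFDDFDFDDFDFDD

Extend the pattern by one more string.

FDDFDFDDFDDFDFDDFDFDDFDDFDFDDFDDFD

Each term (from the third on) is the previous term followed by the one before it: term 3 = FD·D = FDD.
The next term joins FDDFDFDDFDDFDFDDFDFDD and FDDFDFDDFDDFD.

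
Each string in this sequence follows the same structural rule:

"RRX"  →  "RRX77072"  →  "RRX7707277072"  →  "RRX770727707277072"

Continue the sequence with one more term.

The strings grow by a fixed suffix 77072 each time.
Applying this once more to RRX770727707277072:

RRX77072770727707277072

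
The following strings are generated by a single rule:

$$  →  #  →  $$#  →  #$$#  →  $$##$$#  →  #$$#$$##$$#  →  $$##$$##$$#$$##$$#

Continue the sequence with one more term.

From term 3 onward, concatenate the second-to-last term with the last: $$·# = $$#, #·$$# = #$$#, …
The next term joins #$$#$$##$$# and $$##$$##$$#$$##$$#.

#$$#$$##$$#$$##$$##$$#$$##$$#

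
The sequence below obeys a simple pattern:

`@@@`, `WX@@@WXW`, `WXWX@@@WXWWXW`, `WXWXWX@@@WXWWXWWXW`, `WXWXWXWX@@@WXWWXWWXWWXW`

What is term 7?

WXWXWXWXWXWX@@@WXWWXWWXWWXWWXWWXW

s(k+1) = WX·s(k)·WXW, so each term gains WX as a prefix and WXW as a suffix.
From WXWXWXWX@@@WXWWXWWXWWXW, 2 further steps: WXWXWXWX@@@WXWWXWWXWWXW → WXWXWXWXWX@@@WXWWXWWXWWXWWXW → (answer).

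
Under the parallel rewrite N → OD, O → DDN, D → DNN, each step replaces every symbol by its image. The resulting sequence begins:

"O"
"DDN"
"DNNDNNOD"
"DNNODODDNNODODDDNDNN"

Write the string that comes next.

DNNODODDDNDNNDDNDNNDNNODODDDNDNNDDNDNNDNNDNNODDNNODOD

Applying the rule to each of the 20 symbols of DNNODODDNNODODDDNDNN gives the pieces DNN OD OD DDN DNN DDN DNN DNN OD OD DDN DNN DDN DNN DNN DNN OD DNN OD OD, which concatenate to the answer.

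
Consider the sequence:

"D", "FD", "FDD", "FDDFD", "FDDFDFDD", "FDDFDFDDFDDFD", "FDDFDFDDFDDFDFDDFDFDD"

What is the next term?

FDDFDFDDFDDFDFDDFDFDDFDDFDFDDFDDFD

This is a Fibonacci-style word recurrence s(k) = s(k−1)·s(k−2): e.g. FD·D = FDD.
Continuing: FDDFDFDDFDDFDFDDFDFDD · FDDFDFDDFDDFD gives term 8.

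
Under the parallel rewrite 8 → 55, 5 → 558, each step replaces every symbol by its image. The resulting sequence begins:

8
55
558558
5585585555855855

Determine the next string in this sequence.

φ(5585585555855855) expands symbol-by-symbol to 558 558 55 558 558 55 558 558 558 558 55 558 558 55 558 558; joining the 16 pieces gives the next term.

55855855558558555585585585585555855855558558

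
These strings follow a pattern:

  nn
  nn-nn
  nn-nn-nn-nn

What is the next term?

Each string is two copies of the previous one joined by '-'.
Doubling nn-nn-nn-nn with '-' between the halves:

nn-nn-nn-nn-nn-nn-nn-nn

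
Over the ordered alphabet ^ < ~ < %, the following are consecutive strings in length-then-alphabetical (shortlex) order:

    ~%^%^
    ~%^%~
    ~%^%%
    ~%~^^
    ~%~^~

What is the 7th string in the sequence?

Advancing 2 positions from ~%~^~ through ~%~^~ → ~%~^% reaches term 7.

~%~~^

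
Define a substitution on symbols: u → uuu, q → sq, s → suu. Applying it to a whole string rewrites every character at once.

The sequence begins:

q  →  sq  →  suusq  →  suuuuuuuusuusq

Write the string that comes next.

suuuuuuuuuuuuuuuuuuuuuuuuuusuuuuuuuusuusq

Replace each of the 14 characters of suuuuuuuusuusq in place — suu uuu uuu uuu uuu uuu uuu uuu uuu suu uuu uuu suu sq — and concatenate.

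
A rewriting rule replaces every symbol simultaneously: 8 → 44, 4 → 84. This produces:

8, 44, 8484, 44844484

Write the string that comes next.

Rewriting each symbol of 44844484: 4→84, 4→84, 8→44, 4→84, 4→84, 4→84, 8→44, 4→84, which concatenates to 84 84 44 84 84 84 44 84.

8484448484844484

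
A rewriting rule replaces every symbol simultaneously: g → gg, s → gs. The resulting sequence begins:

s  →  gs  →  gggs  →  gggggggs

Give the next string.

gggggggggggggggs

Expanding gggggggs: g→gg, g→gg, g→gg, g→gg, g→gg, g→gg, g→gg, s→gs. Concatenated: gg gg gg gg gg gg gg gs.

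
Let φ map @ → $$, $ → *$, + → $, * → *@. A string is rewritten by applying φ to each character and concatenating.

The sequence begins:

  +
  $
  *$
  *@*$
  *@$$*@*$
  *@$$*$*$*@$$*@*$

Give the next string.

Applying the rule to each of the 16 symbols of *@$$*$*$*@$$*@*$ gives the pieces *@ $$ *$ *$ *@ *$ *@ *$ *@ $$ *$ *$ *@ $$ *@ *$, which concatenate to the answer.

*@$$*$*$*@*$*@*$*@$$*$*$*@$$*@*$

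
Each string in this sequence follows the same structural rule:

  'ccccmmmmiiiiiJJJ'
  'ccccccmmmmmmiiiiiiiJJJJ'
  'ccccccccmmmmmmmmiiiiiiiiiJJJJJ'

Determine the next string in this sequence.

Term n consists of 2n c's, followed by 2n m's, followed by 2n+1 i's, followed by n+1 J's, where the shown terms are n = 2, 3, 4.
Setting n = 5 gives 10, 10, 11, 6 characters in each block.

ccccccccccmmmmmmmmmmiiiiiiiiiiiJJJJJJ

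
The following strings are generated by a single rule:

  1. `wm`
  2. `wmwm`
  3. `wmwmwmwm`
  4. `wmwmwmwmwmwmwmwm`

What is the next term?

Each string is two copies of the previous one concatenated.
So the next term is two copies of wmwmwmwmwmwmwmwm.

wmwmwmwmwmwmwmwmwmwmwmwmwmwmwmwm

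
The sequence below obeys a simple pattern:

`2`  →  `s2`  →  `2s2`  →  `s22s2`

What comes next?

From term 3 onward, concatenate the second-to-last term with the last: 2·s2 = 2s2, s2·2s2 = s22s2, …
So term 5 is 2s2·s22s2.

2s2s22s2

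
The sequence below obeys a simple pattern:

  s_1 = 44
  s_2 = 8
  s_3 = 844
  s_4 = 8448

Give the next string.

Each term (from the third on) is the previous term followed by the one before it: term 3 = 8·44 = 844.
The next term joins 8448 and 844.

8448844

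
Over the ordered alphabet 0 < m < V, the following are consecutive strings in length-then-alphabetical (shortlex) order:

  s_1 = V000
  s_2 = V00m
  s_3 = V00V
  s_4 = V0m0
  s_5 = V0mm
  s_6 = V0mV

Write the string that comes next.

The successor of V0mV increments the rightmost position that isn't already V and resets every position after it to 0.

V0V0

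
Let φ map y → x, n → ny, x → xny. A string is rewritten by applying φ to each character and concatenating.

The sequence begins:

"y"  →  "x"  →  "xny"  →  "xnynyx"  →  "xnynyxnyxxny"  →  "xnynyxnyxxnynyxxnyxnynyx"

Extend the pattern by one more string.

φ(xnynyxnyxxnynyxxnyxnynyx) expands symbol-by-symbol to xny ny x ny x xny ny x xny xny ny x ny x xny xny ny x xny ny x ny x xny; joining the 24 pieces gives the next term.

xnynyxnyxxnynyxxnyxnynyxnyxxnyxnynyxxnynyxnyxxny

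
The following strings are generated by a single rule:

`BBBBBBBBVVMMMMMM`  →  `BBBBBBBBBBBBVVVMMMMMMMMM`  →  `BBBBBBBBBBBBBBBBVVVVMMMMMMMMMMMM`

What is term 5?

BBBBBBBBBBBBBBBBBBBBBBBBVVVVVVMMMMMMMMMMMMMMMMMM

Each string has the form B^{4n} V^{n} M^{3n}, where the shown terms are n = 2, 3, 4.
At n = 6 the blocks have lengths 24, 6, 18.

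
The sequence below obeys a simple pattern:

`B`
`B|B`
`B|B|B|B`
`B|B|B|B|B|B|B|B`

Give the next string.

s(k+1) = s(k)·|·s(k) — each term doubles the last with '|' between the halves.
Doubling B|B|B|B|B|B|B|B with '|' between the halves:

B|B|B|B|B|B|B|B|B|B|B|B|B|B|B|B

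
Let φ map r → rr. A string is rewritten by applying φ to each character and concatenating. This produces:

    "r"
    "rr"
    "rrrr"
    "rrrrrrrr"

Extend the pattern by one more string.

Expanding rrrrrrrr: r→rr, r→rr, r→rr, r→rr, r→rr, r→rr, r→rr, r→rr. Concatenated: rr rr rr rr rr rr rr rr.

rrrrrrrrrrrrrrrr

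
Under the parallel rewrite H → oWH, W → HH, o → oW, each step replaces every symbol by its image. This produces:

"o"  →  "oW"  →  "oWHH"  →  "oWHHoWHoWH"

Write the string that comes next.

oWHHoWHoWHoWHHoWHoWHHoWH

Apply φ to oWHHoWHoWH symbol by symbol: o→oW, W→HH, H→oWH, H→oWH, o→oW, W→HH, H→oWH, o→oW, W→HH, H→oWH; joined: oW HH oWH oWH oW HH oWH oW HH oWH.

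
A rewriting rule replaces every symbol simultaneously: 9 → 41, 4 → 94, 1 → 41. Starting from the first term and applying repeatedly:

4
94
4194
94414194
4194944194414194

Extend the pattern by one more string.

Rewriting the 16 symbols of 4194944194414194 one by one yields 94 41 41 94 41 94 94 41 41 94 94 41 94 41 41 94; concatenated:

94414194419494414194944194414194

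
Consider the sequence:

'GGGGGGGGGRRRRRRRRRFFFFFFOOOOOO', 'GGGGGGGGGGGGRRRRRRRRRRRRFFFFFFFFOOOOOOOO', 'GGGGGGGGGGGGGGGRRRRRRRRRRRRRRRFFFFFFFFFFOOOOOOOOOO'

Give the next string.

GGGGGGGGGGGGGGGGGGRRRRRRRRRRRRRRRRRRFFFFFFFFFFFFOOOOOOOOOOOO

Reading off run lengths: G runs 9, 12, 15; R runs 9, 12, 15; F runs 6, 8, 10; O runs 6, 8, 10 — each is linear in n, where the shown terms are n = 3, 4, 5.
Setting n = 6 gives 18, 18, 12, 12 characters in each block.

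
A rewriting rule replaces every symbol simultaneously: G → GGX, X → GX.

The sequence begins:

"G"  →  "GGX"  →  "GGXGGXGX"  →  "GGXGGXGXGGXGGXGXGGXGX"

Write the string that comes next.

Applying the rule to each of the 21 symbols of GGXGGXGXGGXGGXGXGGXGX gives the pieces GGX GGX GX GGX GGX GX GGX GX GGX GGX GX GGX GGX GX GGX GX GGX GGX GX GGX GX, which concatenate to the answer.

GGXGGXGXGGXGGXGXGGXGXGGXGGXGXGGXGGXGXGGXGXGGXGGXGXGGXGX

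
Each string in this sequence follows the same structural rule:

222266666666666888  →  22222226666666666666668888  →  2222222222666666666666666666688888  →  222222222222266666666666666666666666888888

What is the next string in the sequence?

Term n consists of 3n-2 2's, followed by 4n+3 6's, followed by n+1 8's, where the shown terms are n = 2, 3, 4, 5.
Setting n = 6 gives 16, 27, 7 characters in each block.

22222222222222226666666666666666666666666668888888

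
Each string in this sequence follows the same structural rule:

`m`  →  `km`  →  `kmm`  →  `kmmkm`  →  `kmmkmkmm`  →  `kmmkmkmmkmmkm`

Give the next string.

kmmkmkmmkmmkmkmmkmkmm

From term 3 onward, concatenate the last term with the second-to-last: km·m = kmm, kmm·km = kmmkm, …
Continuing: kmmkmkmmkmmkm · kmmkmkmm gives term 7.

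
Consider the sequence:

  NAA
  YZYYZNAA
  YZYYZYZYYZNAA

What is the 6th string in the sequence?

Each term is the previous one with YZYYZ prepended.
From YZYYZYZYYZNAA, 3 further steps: YZYYZYZYYZNAA → YZYYZYZYYZYZYYZNAA → YZYYZYZYYZYZYYZYZYYZNAA → (answer).

YZYYZYZYYZYZYYZYZYYZYZYYZNAA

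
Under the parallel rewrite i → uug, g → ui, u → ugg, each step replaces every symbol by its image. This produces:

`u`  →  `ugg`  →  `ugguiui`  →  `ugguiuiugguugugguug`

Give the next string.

ugguiuiugguugugguugugguiuiuggugguiugguiuiugguggui

φ(ugguiuiugguugugguug) expands symbol-by-symbol to ugg ui ui ugg uug ugg uug ugg ui ui ugg ugg ui ugg ui ui ugg ugg ui; joining the 19 pieces gives the next term.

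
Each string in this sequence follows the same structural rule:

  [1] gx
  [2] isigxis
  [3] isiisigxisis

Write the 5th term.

s(k+1) = isi·s(k)·is, so each term gains isi as a prefix and is as a suffix.
From isiisigxisis, 2 further steps: isiisigxisis → isiisiisigxisisis → (answer).

isiisiisiisigxisisisis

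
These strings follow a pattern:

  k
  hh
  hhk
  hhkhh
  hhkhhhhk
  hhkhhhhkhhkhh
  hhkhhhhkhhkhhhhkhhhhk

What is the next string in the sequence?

hhkhhhhkhhkhhhhkhhhhkhhkhhhhkhhkhh

From term 3 onward, concatenate the last term with the second-to-last: hh·k = hhk, hhk·hh = hhkhh, …
The next term joins hhkhhhhkhhkhhhhkhhhhk and hhkhhhhkhhkhh.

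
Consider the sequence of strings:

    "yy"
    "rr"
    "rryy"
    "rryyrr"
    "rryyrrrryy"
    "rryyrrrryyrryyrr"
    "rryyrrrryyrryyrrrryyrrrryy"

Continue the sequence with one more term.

This is a Fibonacci-style word recurrence s(k) = s(k−1)·s(k−2): e.g. rr·yy = rryy.
The next term joins rryyrrrryyrryyrrrryyrrrryy and rryyrrrryyrryyrr.

rryyrrrryyrryyrrrryyrrrryyrryyrrrryyrryyrr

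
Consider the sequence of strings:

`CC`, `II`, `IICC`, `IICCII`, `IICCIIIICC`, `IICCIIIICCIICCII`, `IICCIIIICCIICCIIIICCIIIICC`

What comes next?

Each term (from the third on) is the previous term followed by the one before it: term 3 = II·CC = IICC.
The next term joins IICCIIIICCIICCIIIICCIIIICC and IICCIIIICCIICCII.

IICCIIIICCIICCIIIICCIIIICCIICCIIIICCIICCII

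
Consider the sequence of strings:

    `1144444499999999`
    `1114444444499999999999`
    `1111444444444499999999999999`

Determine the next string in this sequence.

Each string has the form 1^{n} 4^{2n+2} 9^{3n+2}, where the shown terms are n = 2, 3, 4.
Setting n = 5 gives 5, 12, 17 characters in each block.

1111144444444444499999999999999999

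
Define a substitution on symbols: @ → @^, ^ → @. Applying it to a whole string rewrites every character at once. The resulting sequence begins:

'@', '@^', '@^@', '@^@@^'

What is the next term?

Apply φ to @^@@^ symbol by symbol: @→@^, ^→@, @→@^, @→@^, ^→@; joined: @^ @ @^ @^ @.

@^@@^@^@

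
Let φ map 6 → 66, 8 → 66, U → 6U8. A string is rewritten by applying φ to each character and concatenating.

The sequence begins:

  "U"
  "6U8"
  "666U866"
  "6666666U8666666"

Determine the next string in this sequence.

666666666666666U866666666666666

Applying the rule to each of the 15 symbols of 6666666U8666666 gives the pieces 66 66 66 66 66 66 66 6U8 66 66 66 66 66 66 66, which concatenate to the answer.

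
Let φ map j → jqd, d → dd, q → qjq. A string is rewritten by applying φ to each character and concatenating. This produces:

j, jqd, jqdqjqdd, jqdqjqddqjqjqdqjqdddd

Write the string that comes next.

jqdqjqddqjqjqdqjqddddqjqjqdqjqjqdqjqddqjqjqdqjqdddddddd

φ(jqdqjqddqjqjqdqjqdddd) expands symbol-by-symbol to jqd qjq dd qjq jqd qjq dd dd qjq jqd qjq jqd qjq dd qjq jqd qjq dd dd dd dd; joining the 21 pieces gives the next term.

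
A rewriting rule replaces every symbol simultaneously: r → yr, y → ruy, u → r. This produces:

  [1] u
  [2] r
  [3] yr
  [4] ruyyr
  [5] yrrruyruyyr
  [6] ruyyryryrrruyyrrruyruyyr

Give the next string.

yrrruyruyyrruyyrruyyryryrrruyruyyryryrrruyyrrruyruyyr

φ(ruyyryryrrruyyrrruyruyyr) expands symbol-by-symbol to yr r ruy ruy yr ruy yr ruy yr yr yr r ruy ruy yr yr yr r ruy yr r ruy ruy yr; joining the 24 pieces gives the next term.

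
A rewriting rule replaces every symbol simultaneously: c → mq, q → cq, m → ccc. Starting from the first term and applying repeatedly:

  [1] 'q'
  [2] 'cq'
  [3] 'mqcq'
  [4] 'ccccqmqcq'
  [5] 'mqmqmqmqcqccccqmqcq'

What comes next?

φ(mqmqmqmqcqccccqmqcq) expands symbol-by-symbol to ccc cq ccc cq ccc cq ccc cq mq cq mq mq mq mq cq ccc cq mq cq; joining the 19 pieces gives the next term.

ccccqccccqccccqccccqmqcqmqmqmqmqcqccccqmqcq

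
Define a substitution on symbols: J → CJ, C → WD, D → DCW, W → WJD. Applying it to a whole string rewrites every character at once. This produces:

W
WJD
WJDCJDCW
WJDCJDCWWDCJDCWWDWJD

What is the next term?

Rewriting the 20 symbols of WJDCJDCWWDCJDCWWDWJD one by one yields WJD CJ DCW WD CJ DCW WD WJD WJD DCW WD CJ DCW WD WJD WJD DCW WJD CJ DCW; concatenated:

WJDCJDCWWDCJDCWWDWJDWJDDCWWDCJDCWWDWJDWJDDCWWJDCJDCW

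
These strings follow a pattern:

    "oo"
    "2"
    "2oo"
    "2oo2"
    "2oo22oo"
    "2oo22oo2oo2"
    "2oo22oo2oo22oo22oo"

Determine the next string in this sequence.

2oo22oo2oo22oo22oo2oo22oo2oo2

From term 3 onward, concatenate the last term with the second-to-last: 2·oo = 2oo, 2oo·2 = 2oo2, …
So term 8 is 2oo22oo2oo22oo22oo·2oo22oo2oo2.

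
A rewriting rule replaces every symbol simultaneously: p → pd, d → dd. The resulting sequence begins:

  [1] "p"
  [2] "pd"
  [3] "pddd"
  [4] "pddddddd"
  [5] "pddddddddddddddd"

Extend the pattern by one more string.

Rewriting the 16 symbols of pddddddddddddddd one by one yields pd dd dd dd dd dd dd dd dd dd dd dd dd dd dd dd; concatenated:

pddddddddddddddddddddddddddddddd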